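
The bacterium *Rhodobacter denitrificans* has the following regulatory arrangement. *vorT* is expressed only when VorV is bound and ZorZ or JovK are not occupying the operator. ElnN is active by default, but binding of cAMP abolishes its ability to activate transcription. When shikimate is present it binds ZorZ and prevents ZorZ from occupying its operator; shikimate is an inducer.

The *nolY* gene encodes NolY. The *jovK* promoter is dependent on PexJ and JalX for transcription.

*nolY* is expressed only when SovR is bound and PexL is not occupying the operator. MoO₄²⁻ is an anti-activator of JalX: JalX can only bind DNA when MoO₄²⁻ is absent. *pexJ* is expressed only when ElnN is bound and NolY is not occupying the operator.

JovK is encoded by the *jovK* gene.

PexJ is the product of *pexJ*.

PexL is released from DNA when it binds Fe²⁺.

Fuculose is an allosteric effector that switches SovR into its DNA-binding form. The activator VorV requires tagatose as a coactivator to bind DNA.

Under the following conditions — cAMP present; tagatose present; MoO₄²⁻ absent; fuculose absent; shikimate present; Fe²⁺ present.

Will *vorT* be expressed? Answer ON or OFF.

ON

Shikimate is present, so ZorZ is inactive.
cAMP is present, so ElnN is inactive.
Fuculose is absent, so SovR is inactive.
Fe²⁺ is present, so PexL is inactive.
Required activator SovR is absent, so *nolY* is not transcribed.
So NolY is not produced.
Required activator ElnN is absent, so *pexJ* is not transcribed.
So PexJ is not produced.
MoO₄²⁻ is absent, so JalX is active.
Required activator PexJ is absent, so *jovK* is not transcribed.
So JovK is not produced.
Tagatose is present, so VorV is active.
No repressor is bound and VorV is active, so *vorT* is transcribed.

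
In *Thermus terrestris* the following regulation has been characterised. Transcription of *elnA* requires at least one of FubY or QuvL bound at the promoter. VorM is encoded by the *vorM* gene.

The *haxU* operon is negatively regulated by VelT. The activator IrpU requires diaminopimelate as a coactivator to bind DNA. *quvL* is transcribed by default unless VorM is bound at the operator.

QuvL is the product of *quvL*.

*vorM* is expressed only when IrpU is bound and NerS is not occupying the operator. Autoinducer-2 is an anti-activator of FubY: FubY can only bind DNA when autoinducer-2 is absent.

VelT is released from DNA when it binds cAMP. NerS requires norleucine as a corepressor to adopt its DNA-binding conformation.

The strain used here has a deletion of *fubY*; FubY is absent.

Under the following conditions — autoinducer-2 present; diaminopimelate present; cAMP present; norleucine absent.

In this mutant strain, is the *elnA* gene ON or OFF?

FubY is non-functional in this strain, so it has no effect.
Diaminopimelate is present, so IrpU is active.
Norleucine is absent, so NerS is inactive.
No repressor is bound and IrpU is active, so *vorM* is transcribed.
So VorM is produced and active.
With repressor VorM bound, *quvL* is not transcribed.
So QuvL is not produced.
No activator is available at the *elnA* promoter, so *elnA* is not transcribed.

OFF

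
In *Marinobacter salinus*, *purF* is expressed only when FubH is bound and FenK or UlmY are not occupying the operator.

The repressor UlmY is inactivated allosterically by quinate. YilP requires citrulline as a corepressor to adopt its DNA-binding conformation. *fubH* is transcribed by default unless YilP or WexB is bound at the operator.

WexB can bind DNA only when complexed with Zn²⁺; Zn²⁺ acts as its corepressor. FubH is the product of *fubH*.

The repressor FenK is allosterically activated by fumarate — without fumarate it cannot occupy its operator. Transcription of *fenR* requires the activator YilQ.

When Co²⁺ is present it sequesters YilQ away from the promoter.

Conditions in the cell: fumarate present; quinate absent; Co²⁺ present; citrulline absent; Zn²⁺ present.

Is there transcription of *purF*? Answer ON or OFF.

Citrulline is absent, so YilP is inactive.
Zn²⁺ is present, so WexB is active.
With repressor WexB bound, *fubH* is not transcribed.
So FubH is not produced.
Fumarate is present, so FenK is active.
Quinate is absent, so UlmY is active.
With repressor FenK bound, *purF* is not transcribed.

OFF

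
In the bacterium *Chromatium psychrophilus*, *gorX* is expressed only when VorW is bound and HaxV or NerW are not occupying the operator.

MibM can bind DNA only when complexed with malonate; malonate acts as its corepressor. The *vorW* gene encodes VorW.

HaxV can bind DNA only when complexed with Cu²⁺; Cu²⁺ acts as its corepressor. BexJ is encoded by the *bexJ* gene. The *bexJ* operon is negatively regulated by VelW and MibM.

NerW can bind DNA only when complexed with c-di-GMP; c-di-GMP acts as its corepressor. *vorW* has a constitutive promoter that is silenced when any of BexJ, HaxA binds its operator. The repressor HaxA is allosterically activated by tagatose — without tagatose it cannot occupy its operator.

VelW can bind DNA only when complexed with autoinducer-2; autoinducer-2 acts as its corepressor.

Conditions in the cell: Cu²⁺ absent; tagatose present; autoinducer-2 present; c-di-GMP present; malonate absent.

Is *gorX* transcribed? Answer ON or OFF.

OFF

Autoinducer-2 is present, so VelW is active.
Malonate is absent, so MibM is inactive.
With repressor VelW bound, *bexJ* is not transcribed.
So BexJ is not produced.
Tagatose is present, so HaxA is active.
With repressor HaxA bound, *vorW* is not transcribed.
So VorW is not produced.
Cu²⁺ is absent, so HaxV is inactive.
c-di-GMP is present, so NerW is active.
With repressor NerW bound, *gorX* is not transcribed.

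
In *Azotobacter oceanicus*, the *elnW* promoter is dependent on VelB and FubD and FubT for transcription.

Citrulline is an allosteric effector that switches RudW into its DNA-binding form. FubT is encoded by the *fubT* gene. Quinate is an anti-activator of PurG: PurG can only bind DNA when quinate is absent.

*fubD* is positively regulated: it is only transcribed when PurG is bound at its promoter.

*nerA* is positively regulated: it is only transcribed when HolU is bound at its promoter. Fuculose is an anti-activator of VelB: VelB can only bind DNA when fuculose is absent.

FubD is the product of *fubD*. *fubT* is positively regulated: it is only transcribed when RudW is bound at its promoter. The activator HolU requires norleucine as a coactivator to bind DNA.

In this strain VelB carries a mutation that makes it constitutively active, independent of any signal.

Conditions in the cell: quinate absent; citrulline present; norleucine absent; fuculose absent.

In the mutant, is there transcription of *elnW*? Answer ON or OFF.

VelB is constitutively active in this strain.
Quinate is absent, so PurG is active.
No repressor is bound and PurG is active, so *fubD* is transcribed.
So FubD is produced and active.
Citrulline is present, so RudW is active.
No repressor is bound and RudW is active, so *fubT* is transcribed.
So FubT is produced and active.
No repressor is bound and VelB and FubD and FubT are active, so *elnW* is transcribed.

ON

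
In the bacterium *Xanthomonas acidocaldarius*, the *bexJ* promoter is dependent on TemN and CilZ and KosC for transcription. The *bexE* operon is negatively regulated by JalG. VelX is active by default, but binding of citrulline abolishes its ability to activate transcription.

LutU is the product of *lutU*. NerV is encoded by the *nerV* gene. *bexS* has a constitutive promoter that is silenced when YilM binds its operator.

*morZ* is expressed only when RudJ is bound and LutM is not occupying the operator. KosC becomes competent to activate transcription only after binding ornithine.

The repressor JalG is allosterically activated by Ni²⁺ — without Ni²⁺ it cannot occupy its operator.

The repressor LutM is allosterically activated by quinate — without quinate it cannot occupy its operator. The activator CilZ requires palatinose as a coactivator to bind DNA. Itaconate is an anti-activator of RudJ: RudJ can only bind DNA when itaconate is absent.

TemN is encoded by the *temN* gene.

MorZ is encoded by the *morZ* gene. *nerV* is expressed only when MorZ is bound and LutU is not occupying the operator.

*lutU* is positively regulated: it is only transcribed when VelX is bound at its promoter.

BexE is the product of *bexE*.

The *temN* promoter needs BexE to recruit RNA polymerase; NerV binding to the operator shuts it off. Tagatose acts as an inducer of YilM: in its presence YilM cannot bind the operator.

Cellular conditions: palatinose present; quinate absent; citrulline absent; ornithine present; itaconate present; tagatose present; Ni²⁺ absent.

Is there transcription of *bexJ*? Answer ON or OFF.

ON

Ni²⁺ is absent, so JalG is inactive.
With no repressor bound, *bexE* is transcribed.
So BexE is produced and active.
Quinate is absent, so LutM is inactive.
Itaconate is present, so RudJ is inactive.
Required activator RudJ is absent, so *morZ* is not transcribed.
So MorZ is not produced.
Citrulline is absent, so VelX is active.
No repressor is bound and VelX is active, so *lutU* is transcribed.
So LutU is produced and active.
With repressor LutU bound, *nerV* is not transcribed.
So NerV is not produced.
No repressor is bound and BexE is active, so *temN* is transcribed.
So TemN is produced and active.
Palatinose is present, so CilZ is active.
Ornithine is present, so KosC is active.
No repressor is bound and TemN and CilZ and KosC are active, so *bexJ* is transcribed.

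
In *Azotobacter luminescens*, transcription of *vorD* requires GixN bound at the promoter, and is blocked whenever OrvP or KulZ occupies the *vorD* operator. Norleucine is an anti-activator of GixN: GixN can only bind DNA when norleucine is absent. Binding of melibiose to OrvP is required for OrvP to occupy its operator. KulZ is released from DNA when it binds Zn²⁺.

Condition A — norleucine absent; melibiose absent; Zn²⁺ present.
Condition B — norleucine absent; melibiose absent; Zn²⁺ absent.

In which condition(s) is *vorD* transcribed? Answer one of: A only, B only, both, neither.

Condition A:
Norleucine is absent, so GixN is active.
Melibiose is absent, so OrvP is inactive.
Zn²⁺ is present, so KulZ is inactive.
No repressor is bound and GixN is active, so *vorD* is transcribed.
→ *vorD* is ON in A.
Condition B:
Norleucine is absent, so GixN is active.
Melibiose is absent, so OrvP is inactive.
Zn²⁺ is absent, so KulZ is active.
With repressor KulZ bound, *vorD* is not transcribed.
→ *vorD* is OFF in B.

A only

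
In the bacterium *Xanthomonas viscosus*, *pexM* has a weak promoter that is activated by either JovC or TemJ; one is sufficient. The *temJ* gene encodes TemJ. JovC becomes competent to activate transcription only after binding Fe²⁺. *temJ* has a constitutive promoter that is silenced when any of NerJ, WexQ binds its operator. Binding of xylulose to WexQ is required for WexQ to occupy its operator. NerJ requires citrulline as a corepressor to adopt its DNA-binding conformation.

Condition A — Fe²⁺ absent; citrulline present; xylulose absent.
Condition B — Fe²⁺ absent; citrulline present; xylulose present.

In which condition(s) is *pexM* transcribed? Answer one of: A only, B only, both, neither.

Condition A:
Fe²⁺ is absent, so JovC is inactive.
Citrulline is present, so NerJ is active.
Xylulose is absent, so WexQ is inactive.
With repressor NerJ bound, *temJ* is not transcribed.
So TemJ is not produced.
No activator is available at the *pexM* promoter, so *pexM* is not transcribed.
→ *pexM* is OFF in A.
Condition B:
Fe²⁺ is absent, so JovC is inactive.
Citrulline is present, so NerJ is active.
Xylulose is present, so WexQ is active.
With repressor NerJ bound, *temJ* is not transcribed.
So TemJ is not produced.
No activator is available at the *pexM* promoter, so *pexM* is not transcribed.
→ *pexM* is OFF in B.

neither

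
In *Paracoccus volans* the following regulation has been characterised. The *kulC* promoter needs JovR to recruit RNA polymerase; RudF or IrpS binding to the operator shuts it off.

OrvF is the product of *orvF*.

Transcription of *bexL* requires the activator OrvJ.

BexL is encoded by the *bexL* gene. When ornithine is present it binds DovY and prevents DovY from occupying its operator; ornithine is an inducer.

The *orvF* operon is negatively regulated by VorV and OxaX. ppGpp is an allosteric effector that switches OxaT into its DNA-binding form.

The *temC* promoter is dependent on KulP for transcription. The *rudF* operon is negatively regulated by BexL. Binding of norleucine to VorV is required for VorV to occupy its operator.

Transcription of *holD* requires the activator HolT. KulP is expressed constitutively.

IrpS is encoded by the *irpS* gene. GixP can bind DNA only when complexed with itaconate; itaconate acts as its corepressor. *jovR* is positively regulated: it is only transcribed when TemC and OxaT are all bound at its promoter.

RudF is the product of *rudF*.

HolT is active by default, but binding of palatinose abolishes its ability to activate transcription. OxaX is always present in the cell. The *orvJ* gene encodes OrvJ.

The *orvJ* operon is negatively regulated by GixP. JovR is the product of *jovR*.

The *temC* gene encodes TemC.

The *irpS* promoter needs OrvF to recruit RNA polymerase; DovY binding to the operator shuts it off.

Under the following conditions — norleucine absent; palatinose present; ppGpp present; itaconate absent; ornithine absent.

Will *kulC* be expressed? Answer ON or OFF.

ON

Itaconate is absent, so GixP is inactive.
With no repressor bound, *orvJ* is transcribed.
So OrvJ is produced and active.
No repressor is bound and OrvJ is active, so *bexL* is transcribed.
So BexL is produced and active.
With repressor BexL bound, *rudF* is not transcribed.
So RudF is not produced.
KulP is produced constitutively and is active.
No repressor is bound and KulP is active, so *temC* is transcribed.
So TemC is produced and active.
ppGpp is present, so OxaT is active.
No repressor is bound and TemC and OxaT are active, so *jovR* is transcribed.
So JovR is produced and active.
Ornithine is absent, so DovY is active.
Norleucine is absent, so VorV is inactive.
OxaX is produced constitutively and is active.
With repressor OxaX bound, *orvF* is not transcribed.
So OrvF is not produced.
With repressor DovY bound, *irpS* is not transcribed.
So IrpS is not produced.
No repressor is bound and JovR is active, so *kulC* is transcribed.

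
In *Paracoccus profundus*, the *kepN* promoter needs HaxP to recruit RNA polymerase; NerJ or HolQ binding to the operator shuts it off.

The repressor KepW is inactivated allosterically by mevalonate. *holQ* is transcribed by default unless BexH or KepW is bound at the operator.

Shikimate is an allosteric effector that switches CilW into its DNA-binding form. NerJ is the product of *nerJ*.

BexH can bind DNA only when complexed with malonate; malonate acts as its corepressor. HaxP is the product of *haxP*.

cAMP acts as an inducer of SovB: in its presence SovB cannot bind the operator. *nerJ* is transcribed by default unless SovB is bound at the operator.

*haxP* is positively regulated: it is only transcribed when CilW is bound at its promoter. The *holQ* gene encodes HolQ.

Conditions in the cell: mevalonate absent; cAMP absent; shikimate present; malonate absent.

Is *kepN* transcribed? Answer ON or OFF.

ON

cAMP is absent, so SovB is active.
With repressor SovB bound, *nerJ* is not transcribed.
So NerJ is not produced.
Shikimate is present, so CilW is active.
No repressor is bound and CilW is active, so *haxP* is transcribed.
So HaxP is produced and active.
Malonate is absent, so BexH is inactive.
Mevalonate is absent, so KepW is active.
With repressor KepW bound, *holQ* is not transcribed.
So HolQ is not produced.
No repressor is bound and HaxP is active, so *kepN* is transcribed.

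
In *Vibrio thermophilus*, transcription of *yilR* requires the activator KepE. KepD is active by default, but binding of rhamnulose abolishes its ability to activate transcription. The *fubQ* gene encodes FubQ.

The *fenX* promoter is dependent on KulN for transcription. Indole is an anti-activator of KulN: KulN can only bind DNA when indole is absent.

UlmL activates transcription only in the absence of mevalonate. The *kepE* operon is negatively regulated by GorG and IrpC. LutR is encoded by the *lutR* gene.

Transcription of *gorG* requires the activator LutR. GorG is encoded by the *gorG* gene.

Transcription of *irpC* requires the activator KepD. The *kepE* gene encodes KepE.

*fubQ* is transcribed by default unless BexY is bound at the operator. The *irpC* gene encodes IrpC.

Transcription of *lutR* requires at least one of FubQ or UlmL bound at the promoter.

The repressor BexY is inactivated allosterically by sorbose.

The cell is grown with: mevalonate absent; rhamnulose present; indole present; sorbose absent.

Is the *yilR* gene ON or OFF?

Sorbose is absent, so BexY is active.
With repressor BexY bound, *fubQ* is not transcribed.
So FubQ is not produced.
Mevalonate is absent, so UlmL is active.
Activator UlmL is present, so *lutR* is transcribed.
So LutR is produced and active.
No repressor is bound and LutR is active, so *gorG* is transcribed.
So GorG is produced and active.
Rhamnulose is present, so KepD is inactive.
Required activator KepD is absent, so *irpC* is not transcribed.
So IrpC is not produced.
With repressor GorG bound, *kepE* is not transcribed.
So KepE is not produced.
Required activator KepE is absent, so *yilR* is not transcribed.

OFF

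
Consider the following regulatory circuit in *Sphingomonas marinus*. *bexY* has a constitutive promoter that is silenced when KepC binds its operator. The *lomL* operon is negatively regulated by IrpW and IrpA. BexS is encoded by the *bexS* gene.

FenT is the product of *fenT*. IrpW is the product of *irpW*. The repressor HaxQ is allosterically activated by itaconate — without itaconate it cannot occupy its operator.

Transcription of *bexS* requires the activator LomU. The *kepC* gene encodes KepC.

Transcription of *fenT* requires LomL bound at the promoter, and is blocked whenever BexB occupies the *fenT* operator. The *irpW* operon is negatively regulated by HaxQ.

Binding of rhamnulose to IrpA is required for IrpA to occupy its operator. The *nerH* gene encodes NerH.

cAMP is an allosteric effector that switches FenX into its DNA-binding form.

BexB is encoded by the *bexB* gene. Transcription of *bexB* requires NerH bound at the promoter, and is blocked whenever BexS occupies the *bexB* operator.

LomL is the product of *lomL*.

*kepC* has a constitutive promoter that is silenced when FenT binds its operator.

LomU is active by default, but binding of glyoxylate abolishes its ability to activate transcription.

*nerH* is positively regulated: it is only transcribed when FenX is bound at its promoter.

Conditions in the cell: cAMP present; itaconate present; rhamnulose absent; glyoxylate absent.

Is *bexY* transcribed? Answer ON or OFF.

ON

cAMP is present, so FenX is active.
No repressor is bound and FenX is active, so *nerH* is transcribed.
So NerH is produced and active.
Glyoxylate is absent, so LomU is active.
No repressor is bound and LomU is active, so *bexS* is transcribed.
So BexS is produced and active.
With repressor BexS bound, *bexB* is not transcribed.
So BexB is not produced.
Itaconate is present, so HaxQ is active.
With repressor HaxQ bound, *irpW* is not transcribed.
So IrpW is not produced.
Rhamnulose is absent, so IrpA is inactive.
With no repressor bound, *lomL* is transcribed.
So LomL is produced and active.
No repressor is bound and LomL is active, so *fenT* is transcribed.
So FenT is produced and active.
With repressor FenT bound, *kepC* is not transcribed.
So KepC is not produced.
With no repressor bound, *bexY* is transcribed.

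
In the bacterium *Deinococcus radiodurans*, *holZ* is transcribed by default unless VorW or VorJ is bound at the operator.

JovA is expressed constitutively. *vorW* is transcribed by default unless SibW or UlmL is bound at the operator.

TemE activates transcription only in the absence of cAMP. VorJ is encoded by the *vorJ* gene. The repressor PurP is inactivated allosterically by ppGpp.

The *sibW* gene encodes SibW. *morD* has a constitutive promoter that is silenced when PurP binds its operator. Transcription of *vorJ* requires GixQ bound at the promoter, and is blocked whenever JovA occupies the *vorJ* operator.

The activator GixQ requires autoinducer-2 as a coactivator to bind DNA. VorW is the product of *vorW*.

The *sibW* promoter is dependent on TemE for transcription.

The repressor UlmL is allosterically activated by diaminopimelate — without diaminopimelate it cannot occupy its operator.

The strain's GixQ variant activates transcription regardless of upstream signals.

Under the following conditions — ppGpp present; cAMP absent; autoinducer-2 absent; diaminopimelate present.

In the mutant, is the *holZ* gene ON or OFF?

ON

cAMP is absent, so TemE is active.
No repressor is bound and TemE is active, so *sibW* is transcribed.
So SibW is produced and active.
Diaminopimelate is present, so UlmL is active.
With repressor SibW bound, *vorW* is not transcribed.
So VorW is not produced.
GixQ is constitutively active in this strain.
JovA is produced constitutively and is active.
With repressor JovA bound, *vorJ* is not transcribed.
So VorJ is not produced.
With no repressor bound, *holZ* is transcribed.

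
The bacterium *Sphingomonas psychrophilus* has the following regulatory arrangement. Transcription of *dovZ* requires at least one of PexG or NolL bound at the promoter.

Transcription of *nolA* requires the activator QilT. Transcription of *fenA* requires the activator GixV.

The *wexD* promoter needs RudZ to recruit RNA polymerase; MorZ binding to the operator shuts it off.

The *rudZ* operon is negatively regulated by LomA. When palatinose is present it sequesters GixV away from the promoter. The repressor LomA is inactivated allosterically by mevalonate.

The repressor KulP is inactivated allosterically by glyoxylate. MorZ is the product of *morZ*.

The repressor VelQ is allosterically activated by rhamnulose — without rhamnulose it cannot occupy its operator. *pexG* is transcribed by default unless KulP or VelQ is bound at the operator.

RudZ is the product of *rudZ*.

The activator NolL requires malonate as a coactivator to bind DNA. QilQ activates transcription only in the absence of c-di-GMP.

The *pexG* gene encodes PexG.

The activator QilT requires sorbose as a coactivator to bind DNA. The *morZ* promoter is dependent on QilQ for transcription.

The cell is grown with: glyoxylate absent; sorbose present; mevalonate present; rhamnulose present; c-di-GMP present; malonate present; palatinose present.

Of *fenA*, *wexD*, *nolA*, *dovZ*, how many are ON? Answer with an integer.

3

Palatinose is present, so GixV is inactive.
Required activator GixV is absent, so *fenA* is not transcribed.
→ *fenA* is OFF.
Mevalonate is present, so LomA is inactive.
With no repressor bound, *rudZ* is transcribed.
So RudZ is produced and active.
c-di-GMP is present, so QilQ is inactive.
Required activator QilQ is absent, so *morZ* is not transcribed.
So MorZ is not produced.
No repressor is bound and RudZ is active, so *wexD* is transcribed.
→ *wexD* is ON.
Sorbose is present, so QilT is active.
No repressor is bound and QilT is active, so *nolA* is transcribed.
→ *nolA* is ON.
Glyoxylate is absent, so KulP is active.
Rhamnulose is present, so VelQ is active.
With repressor KulP bound, *pexG* is not transcribed.
So PexG is not produced.
Malonate is present, so NolL is active.
Activator NolL is present, so *dovZ* is transcribed.
→ *dovZ* is ON.
3 of the 4 genes are transcribed.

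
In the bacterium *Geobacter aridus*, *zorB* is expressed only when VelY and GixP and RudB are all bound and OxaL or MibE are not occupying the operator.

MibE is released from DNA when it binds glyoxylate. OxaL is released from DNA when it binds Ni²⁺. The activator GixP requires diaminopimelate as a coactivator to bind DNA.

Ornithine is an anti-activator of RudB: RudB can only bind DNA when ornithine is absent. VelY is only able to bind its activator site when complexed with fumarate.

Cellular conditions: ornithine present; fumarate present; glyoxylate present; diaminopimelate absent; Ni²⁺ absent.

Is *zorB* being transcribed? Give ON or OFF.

Fumarate is present, so VelY is active.
Diaminopimelate is absent, so GixP is inactive.
Ni²⁺ is absent, so OxaL is active.
Ornithine is present, so RudB is inactive.
Glyoxylate is present, so MibE is inactive.
With repressor OxaL bound, *zorB* is not transcribed.

OFF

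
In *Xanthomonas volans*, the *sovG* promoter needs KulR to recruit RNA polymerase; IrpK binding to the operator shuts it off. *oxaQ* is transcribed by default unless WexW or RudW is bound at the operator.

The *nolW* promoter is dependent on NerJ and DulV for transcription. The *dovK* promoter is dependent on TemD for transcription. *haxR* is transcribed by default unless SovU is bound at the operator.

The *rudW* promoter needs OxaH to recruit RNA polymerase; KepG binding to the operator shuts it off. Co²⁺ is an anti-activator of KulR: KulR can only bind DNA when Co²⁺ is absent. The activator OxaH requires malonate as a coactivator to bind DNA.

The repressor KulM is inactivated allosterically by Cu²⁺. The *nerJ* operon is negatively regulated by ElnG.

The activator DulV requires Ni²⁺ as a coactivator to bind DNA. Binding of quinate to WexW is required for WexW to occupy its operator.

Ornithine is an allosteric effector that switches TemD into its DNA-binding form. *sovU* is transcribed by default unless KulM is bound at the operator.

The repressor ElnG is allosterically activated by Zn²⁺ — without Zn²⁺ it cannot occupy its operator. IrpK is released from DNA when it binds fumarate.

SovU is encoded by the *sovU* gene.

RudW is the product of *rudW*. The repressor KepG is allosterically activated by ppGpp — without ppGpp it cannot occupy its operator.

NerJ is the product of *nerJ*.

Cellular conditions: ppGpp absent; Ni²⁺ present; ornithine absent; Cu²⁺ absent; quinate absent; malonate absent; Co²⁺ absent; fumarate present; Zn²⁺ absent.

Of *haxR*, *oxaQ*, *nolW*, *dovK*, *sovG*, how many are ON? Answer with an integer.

4

Cu²⁺ is absent, so KulM is active.
With repressor KulM bound, *sovU* is not transcribed.
So SovU is not produced.
With no repressor bound, *haxR* is transcribed.
→ *haxR* is ON.
Quinate is absent, so WexW is inactive.
Malonate is absent, so OxaH is inactive.
ppGpp is absent, so KepG is inactive.
Required activator OxaH is absent, so *rudW* is not transcribed.
So RudW is not produced.
With no repressor bound, *oxaQ* is transcribed.
→ *oxaQ* is ON.
Zn²⁺ is absent, so ElnG is inactive.
With no repressor bound, *nerJ* is transcribed.
So NerJ is produced and active.
Ni²⁺ is present, so DulV is active.
No repressor is bound and NerJ and DulV are active, so *nolW* is transcribed.
→ *nolW* is ON.
Ornithine is absent, so TemD is inactive.
Required activator TemD is absent, so *dovK* is not transcribed.
→ *dovK* is OFF.
Co²⁺ is absent, so KulR is active.
Fumarate is present, so IrpK is inactive.
No repressor is bound and KulR is active, so *sovG* is transcribed.
→ *sovG* is ON.
4 of the 5 genes are transcribed.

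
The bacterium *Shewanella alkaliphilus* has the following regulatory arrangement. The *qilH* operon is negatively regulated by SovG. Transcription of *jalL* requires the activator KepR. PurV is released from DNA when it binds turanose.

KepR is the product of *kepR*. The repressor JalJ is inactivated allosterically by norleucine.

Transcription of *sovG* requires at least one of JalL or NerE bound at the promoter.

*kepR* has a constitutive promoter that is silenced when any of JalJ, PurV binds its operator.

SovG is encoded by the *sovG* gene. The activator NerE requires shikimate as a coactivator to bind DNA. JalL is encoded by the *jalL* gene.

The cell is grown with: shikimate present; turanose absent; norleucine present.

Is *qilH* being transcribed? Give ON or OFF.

OFF

Norleucine is present, so JalJ is inactive.
Turanose is absent, so PurV is active.
With repressor PurV bound, *kepR* is not transcribed.
So KepR is not produced.
Required activator KepR is absent, so *jalL* is not transcribed.
So JalL is not produced.
Shikimate is present, so NerE is active.
Activator NerE is present, so *sovG* is transcribed.
So SovG is produced and active.
With repressor SovG bound, *qilH* is not transcribed.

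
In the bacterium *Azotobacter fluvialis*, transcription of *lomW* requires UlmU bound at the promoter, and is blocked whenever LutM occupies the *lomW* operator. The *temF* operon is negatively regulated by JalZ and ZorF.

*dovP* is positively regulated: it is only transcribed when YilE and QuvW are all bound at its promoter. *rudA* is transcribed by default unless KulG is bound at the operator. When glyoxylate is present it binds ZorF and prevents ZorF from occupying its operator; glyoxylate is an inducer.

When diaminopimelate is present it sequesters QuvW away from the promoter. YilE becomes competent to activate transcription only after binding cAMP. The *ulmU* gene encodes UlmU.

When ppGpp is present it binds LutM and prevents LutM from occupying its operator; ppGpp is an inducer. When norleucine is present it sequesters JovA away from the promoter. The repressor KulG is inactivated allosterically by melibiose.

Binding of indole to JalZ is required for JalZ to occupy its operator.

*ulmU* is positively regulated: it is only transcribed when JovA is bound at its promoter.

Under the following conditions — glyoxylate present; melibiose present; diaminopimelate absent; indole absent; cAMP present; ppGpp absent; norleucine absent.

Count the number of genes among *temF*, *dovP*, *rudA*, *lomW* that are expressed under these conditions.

3

Indole is absent, so JalZ is inactive.
Glyoxylate is present, so ZorF is inactive.
With no repressor bound, *temF* is transcribed.
→ *temF* is ON.
cAMP is present, so YilE is active.
Diaminopimelate is absent, so QuvW is active.
No repressor is bound and YilE and QuvW are active, so *dovP* is transcribed.
→ *dovP* is ON.
Melibiose is present, so KulG is inactive.
With no repressor bound, *rudA* is transcribed.
→ *rudA* is ON.
Norleucine is absent, so JovA is active.
No repressor is bound and JovA is active, so *ulmU* is transcribed.
So UlmU is produced and active.
ppGpp is absent, so LutM is active.
With repressor LutM bound, *lomW* is not transcribed.
→ *lomW* is OFF.
3 of the 4 genes are transcribed.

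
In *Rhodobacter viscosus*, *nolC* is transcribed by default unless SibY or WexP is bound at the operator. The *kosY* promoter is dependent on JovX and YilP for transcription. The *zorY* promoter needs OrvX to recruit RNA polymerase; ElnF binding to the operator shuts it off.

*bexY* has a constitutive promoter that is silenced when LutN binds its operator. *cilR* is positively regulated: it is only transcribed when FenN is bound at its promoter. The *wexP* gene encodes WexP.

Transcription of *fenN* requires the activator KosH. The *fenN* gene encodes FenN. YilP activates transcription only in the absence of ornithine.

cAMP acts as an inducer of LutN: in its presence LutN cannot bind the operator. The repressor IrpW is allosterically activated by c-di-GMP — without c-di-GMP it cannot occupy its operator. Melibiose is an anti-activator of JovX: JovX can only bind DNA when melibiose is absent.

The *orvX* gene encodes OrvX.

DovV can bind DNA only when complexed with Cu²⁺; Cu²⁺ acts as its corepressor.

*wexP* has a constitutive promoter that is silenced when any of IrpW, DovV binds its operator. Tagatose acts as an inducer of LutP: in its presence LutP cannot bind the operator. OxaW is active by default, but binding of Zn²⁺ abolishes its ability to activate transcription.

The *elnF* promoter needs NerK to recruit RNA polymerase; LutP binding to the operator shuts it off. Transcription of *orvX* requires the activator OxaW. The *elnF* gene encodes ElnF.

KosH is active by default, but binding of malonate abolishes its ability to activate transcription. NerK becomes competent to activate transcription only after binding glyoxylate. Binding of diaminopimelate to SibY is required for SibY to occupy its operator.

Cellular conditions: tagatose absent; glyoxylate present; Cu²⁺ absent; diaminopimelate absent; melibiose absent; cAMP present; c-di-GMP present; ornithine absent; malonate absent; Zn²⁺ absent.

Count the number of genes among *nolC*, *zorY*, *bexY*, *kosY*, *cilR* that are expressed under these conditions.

5

Diaminopimelate is absent, so SibY is inactive.
c-di-GMP is present, so IrpW is active.
Cu²⁺ is absent, so DovV is inactive.
With repressor IrpW bound, *wexP* is not transcribed.
So WexP is not produced.
With no repressor bound, *nolC* is transcribed.
→ *nolC* is ON.
Tagatose is absent, so LutP is active.
Glyoxylate is present, so NerK is active.
With repressor LutP bound, *elnF* is not transcribed.
So ElnF is not produced.
Zn²⁺ is absent, so OxaW is active.
No repressor is bound and OxaW is active, so *orvX* is transcribed.
So OrvX is produced and active.
No repressor is bound and OrvX is active, so *zorY* is transcribed.
→ *zorY* is ON.
cAMP is present, so LutN is inactive.
With no repressor bound, *bexY* is transcribed.
→ *bexY* is ON.
Melibiose is absent, so JovX is active.
Ornithine is absent, so YilP is active.
No repressor is bound and JovX and YilP are active, so *kosY* is transcribed.
→ *kosY* is ON.
Malonate is absent, so KosH is active.
No repressor is bound and KosH is active, so *fenN* is transcribed.
So FenN is produced and active.
No repressor is bound and FenN is active, so *cilR* is transcribed.
→ *cilR* is ON.
5 of the 5 genes are transcribed.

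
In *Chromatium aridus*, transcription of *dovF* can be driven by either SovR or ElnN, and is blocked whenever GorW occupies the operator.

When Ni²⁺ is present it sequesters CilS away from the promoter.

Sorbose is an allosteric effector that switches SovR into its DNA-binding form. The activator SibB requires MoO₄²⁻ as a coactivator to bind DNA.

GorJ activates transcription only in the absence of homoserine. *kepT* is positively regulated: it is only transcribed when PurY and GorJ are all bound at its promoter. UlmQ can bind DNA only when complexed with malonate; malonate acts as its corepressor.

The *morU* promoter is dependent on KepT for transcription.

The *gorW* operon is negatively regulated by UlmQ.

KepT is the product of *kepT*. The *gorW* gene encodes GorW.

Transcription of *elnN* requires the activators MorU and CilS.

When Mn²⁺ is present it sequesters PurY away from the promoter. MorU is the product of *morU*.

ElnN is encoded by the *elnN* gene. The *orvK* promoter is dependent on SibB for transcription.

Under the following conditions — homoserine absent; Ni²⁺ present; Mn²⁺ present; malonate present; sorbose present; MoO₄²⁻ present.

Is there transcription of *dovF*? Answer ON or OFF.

ON

Sorbose is present, so SovR is active.
Malonate is present, so UlmQ is active.
With repressor UlmQ bound, *gorW* is not transcribed.
So GorW is not produced.
Mn²⁺ is present, so PurY is inactive.
Homoserine is absent, so GorJ is active.
Required activator PurY is absent, so *kepT* is not transcribed.
So KepT is not produced.
Required activator KepT is absent, so *morU* is not transcribed.
So MorU is not produced.
Ni²⁺ is present, so CilS is inactive.
Required activator MorU is absent, so *elnN* is not transcribed.
So ElnN is not produced.
Activator SovR is present, so *dovF* is transcribed.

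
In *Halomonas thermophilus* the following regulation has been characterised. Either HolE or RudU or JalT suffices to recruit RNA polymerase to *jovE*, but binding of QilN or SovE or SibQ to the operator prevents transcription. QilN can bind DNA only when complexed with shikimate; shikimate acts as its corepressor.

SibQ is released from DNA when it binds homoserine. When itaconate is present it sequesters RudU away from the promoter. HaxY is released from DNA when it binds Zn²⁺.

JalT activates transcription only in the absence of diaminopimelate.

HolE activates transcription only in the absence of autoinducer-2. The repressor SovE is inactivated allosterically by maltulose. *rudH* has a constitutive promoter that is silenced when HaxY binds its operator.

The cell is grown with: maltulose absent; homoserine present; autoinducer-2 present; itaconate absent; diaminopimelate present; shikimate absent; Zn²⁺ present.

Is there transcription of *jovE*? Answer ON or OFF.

OFF

Autoinducer-2 is present, so HolE is inactive.
Shikimate is absent, so QilN is inactive.
Maltulose is absent, so SovE is active.
Itaconate is absent, so RudU is active.
Homoserine is present, so SibQ is inactive.
Diaminopimelate is present, so JalT is inactive.
With repressor SovE bound, *jovE* is not transcribed.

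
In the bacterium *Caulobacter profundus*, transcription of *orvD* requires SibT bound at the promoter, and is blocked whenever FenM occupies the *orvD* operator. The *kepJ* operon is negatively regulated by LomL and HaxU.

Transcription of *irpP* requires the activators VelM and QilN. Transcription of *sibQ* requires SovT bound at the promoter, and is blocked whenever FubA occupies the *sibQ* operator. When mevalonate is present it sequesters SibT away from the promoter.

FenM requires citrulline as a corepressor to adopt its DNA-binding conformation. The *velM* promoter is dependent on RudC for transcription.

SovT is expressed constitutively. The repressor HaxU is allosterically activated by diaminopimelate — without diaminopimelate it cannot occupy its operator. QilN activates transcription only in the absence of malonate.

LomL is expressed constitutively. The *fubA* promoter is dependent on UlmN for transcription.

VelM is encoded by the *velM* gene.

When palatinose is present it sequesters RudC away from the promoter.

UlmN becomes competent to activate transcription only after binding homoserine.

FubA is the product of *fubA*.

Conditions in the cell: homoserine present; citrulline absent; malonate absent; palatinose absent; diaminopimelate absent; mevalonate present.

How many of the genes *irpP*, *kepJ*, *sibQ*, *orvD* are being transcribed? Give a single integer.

Palatinose is absent, so RudC is active.
No repressor is bound and RudC is active, so *velM* is transcribed.
So VelM is produced and active.
Malonate is absent, so QilN is active.
No repressor is bound and VelM and QilN are active, so *irpP* is transcribed.
→ *irpP* is ON.
LomL is produced constitutively and is active.
Diaminopimelate is absent, so HaxU is inactive.
With repressor LomL bound, *kepJ* is not transcribed.
→ *kepJ* is OFF.
SovT is produced constitutively and is active.
Homoserine is present, so UlmN is active.
No repressor is bound and UlmN is active, so *fubA* is transcribed.
So FubA is produced and active.
With repressor FubA bound, *sibQ* is not transcribed.
→ *sibQ* is OFF.
Mevalonate is present, so SibT is inactive.
Citrulline is absent, so FenM is inactive.
Required activator SibT is absent, so *orvD* is not transcribed.
→ *orvD* is OFF.
1 of the 4 genes is transcribed.

1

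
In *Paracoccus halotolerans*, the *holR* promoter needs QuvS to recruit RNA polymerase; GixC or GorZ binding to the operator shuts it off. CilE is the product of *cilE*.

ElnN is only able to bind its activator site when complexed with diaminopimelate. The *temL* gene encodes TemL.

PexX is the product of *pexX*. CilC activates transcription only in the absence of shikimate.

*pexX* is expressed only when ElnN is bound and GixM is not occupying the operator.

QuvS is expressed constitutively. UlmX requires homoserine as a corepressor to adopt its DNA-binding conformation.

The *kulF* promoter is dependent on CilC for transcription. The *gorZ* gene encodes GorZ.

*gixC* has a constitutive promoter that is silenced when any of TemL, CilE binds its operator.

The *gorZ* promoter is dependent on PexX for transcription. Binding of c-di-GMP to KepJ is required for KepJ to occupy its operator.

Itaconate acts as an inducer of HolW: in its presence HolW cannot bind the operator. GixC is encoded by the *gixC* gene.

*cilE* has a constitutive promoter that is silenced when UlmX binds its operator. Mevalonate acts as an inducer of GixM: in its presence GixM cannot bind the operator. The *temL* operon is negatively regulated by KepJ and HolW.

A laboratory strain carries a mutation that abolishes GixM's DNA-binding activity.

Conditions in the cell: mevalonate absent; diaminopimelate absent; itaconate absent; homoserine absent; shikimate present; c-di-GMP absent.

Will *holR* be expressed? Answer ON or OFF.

c-di-GMP is absent, so KepJ is inactive.
Itaconate is absent, so HolW is active.
With repressor HolW bound, *temL* is not transcribed.
So TemL is not produced.
Homoserine is absent, so UlmX is inactive.
With no repressor bound, *cilE* is transcribed.
So CilE is produced and active.
With repressor CilE bound, *gixC* is not transcribed.
So GixC is not produced.
Diaminopimelate is absent, so ElnN is inactive.
GixM is non-functional in this strain, so it has no effect.
Required activator ElnN is absent, so *pexX* is not transcribed.
So PexX is not produced.
Required activator PexX is absent, so *gorZ* is not transcribed.
So GorZ is not produced.
QuvS is produced constitutively and is active.
No repressor is bound and QuvS is active, so *holR* is transcribed.

ON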